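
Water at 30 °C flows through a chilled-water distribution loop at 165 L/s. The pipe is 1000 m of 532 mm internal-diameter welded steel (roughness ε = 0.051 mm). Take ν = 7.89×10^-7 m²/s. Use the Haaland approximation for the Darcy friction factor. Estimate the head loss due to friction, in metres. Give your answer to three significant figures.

h_f ≈ 0.750 m

V = 4Q/(πD²) = 4·0.165/(π·0.532²) = 0.7423 m/s
Re = VD/ν = 0.7423·0.532/7.89×10^-7 = 5.01×10^5 → turbulent
ε/D = 0.051/532 = 9.59×10^-5
Haaland: f = 0.01421
h_f = f(L/D)V²/(2g) = 0.01421·(1000/0.532)·0.7423²/(2·9.81) = 0.7504 m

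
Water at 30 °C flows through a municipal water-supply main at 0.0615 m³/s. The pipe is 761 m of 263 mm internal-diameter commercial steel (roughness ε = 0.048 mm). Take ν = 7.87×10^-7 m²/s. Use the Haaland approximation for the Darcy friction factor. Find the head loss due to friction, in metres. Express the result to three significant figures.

h_f ≈ 2.93 m

V = 4Q/(πD²) = 4·0.0615/(π·0.263²) = 1.132 m/s
Re = VD/ν = 1.132·0.263/7.87×10^-7 = 3.78×10^5 → turbulent
ε/D = 0.048/263 = 1.83×10^-4
Haaland: f = 0.01553
h_f = f(L/D)V²/(2g) = 0.01553·(761/0.263)·1.132²/(2·9.81) = 2.935 m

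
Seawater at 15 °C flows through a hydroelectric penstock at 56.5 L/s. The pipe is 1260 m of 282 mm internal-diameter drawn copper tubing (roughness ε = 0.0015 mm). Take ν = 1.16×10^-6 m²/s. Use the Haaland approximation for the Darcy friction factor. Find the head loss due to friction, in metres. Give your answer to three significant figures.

h_f ≈ 2.84 m

V = 4Q/(πD²) = 4·0.0565/(π·0.282²) = 0.9046 m/s
Re = VD/ν = 0.9046·0.282/1.16×10^-6 = 2.20×10^5 → turbulent
ε/D = 0.0015/282 = 5.32×10^-6
Haaland: f = 0.01525
h_f = f(L/D)V²/(2g) = 0.01525·(1260/0.282)·0.9046²/(2·9.81) = 2.842 m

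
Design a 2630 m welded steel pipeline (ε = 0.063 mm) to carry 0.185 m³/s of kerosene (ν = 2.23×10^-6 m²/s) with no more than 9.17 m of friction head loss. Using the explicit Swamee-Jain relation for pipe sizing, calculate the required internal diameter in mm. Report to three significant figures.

Swamee-Jain (Type III): D = 0.66·[ε^1.25·(LQ²/(gh_f))^4.75 + ν·Q^9.4·(L/(gh_f))^5.2]^0.04
LQ²/(gh_f) = 1.001; L/(gh_f) = 29.24
Term 1 = ε^1.25·(…)^4.75 = 5.63×10^-6; Term 2 = ν·Q^9.4·(…)^5.2 = 1.21×10^-5
D = 0.66·(5.63×10^-6 + 1.21×10^-5)^0.04 = 0.4261 m = 426 mm
Check: V = 1.30 m/s, Re = 2.48×10^5, f = 0.01627, h_f = 8.62 m ≈ 9.17 m ✓

D ≈ 426 mm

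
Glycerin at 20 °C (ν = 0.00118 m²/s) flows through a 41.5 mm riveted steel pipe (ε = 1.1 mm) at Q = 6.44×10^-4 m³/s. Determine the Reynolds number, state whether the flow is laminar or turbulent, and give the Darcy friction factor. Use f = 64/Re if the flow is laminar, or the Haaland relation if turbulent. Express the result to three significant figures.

V = 4Q/(πD²) = 0.4761 m/s
Re = VD/ν = 0.4761·0.0415/0.00118 = 16.7
Re < 2300 → laminar → f = 64/Re = 3.822

Re ≈ 16.7; laminar; f = 64/Re ≈ 3.82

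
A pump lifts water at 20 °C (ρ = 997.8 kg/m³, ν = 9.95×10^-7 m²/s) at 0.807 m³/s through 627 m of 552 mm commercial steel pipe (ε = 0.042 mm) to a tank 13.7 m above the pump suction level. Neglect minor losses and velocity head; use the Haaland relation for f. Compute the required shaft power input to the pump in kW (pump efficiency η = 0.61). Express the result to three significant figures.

V = 4Q/(πD²) = 3.372 m/s; Re = 1.87×10^6; ε/D = 7.61×10^-5; f = 0.01234
h_f = f(L/D)V²/2g = 8.122 m
Total head H = z + h_f = 13.7 + 8.122 = 21.82 m
P_hyd = ρgQH = 997.8·9.81·0.807·21.82 = 172.4 kW
P_shaft = P_hyd/η = 172.4/0.61 = 282.6 kW

P_shaft ≈ 283 kW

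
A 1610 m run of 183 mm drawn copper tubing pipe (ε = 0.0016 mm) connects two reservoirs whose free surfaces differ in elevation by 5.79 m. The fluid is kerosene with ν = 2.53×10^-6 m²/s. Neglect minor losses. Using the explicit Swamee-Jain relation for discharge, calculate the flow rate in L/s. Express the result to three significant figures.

Q ≈ 21.0 L/s

Swamee-Jain (Type II): Q = -0.965·√(gD⁵h_f/L)·ln[ε/(3.7D) + √(3.17ν²L/(gD³h_f))]
√(gD⁵h_f/L) = √(9.81·0.183⁵·5.79/1610) = 0.002691
ε/(3.7D) = 2.36×10^-6; √(3.17ν²L/(gD³h_f)) = 3.06×10^-4
Q = -0.965·0.002691·ln(3.087×10^-4) = 0.02099 m³/s
Check: V = 0.798 m/s, Re = 5.77×10^4, f = 0.02014, h_f = 5.75 m ≈ 5.79 m ✓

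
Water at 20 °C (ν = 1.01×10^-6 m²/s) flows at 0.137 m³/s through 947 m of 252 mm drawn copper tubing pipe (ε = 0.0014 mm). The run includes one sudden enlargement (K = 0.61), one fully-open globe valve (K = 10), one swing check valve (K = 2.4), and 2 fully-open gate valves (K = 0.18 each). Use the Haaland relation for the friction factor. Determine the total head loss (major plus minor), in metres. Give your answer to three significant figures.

H_L ≈ 23.1 m

V = 4Q/(πD²) = 2.747 m/s; V²/2g = 0.3846 m
Re = 6.85×10^5, ε/D = 5.56×10^-6 → f = 0.01243 (Haaland)
Major: h_f = f(L/D)·V²/2g = 0.01243·3758·0.3846 = 17.97 m
Minor: ΣK = 13.4; h_m = ΣK·V²/2g = 5.142 m
Total H_L = 17.97 + 5.142 = 23.11 m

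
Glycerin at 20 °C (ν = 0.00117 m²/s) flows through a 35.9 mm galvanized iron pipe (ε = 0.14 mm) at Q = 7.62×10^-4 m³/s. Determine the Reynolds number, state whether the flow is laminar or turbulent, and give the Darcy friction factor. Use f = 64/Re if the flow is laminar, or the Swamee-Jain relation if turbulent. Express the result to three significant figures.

Re ≈ 23.1; laminar; f = 64/Re ≈ 2.77

V = 4Q/(πD²) = 0.7528 m/s
Re = VD/ν = 0.7528·0.0359/0.00117 = 23.1
Re < 2300 → laminar → f = 64/Re = 2.771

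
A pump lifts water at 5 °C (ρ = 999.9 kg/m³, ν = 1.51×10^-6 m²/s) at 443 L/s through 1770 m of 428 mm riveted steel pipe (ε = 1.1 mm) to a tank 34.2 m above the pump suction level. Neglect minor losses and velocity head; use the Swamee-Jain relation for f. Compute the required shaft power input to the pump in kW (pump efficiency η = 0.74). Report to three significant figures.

P_shaft ≈ 498 kW

V = 4Q/(πD²) = 3.079 m/s; Re = 8.73×10^5; ε/D = 0.00257; f = 0.02532
h_f = f(L/D)V²/2g = 50.59 m
Total head H = z + h_f = 34.2 + 50.59 = 84.79 m
P_hyd = ρgQH = 999.9·9.81·0.443·84.79 = 368.5 kW
P_shaft = P_hyd/η = 368.5/0.74 = 497.9 kW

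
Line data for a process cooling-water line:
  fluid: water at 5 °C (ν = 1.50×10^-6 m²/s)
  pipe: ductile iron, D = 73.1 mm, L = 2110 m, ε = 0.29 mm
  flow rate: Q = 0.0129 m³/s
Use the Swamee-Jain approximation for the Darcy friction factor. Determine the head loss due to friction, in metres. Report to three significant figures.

V = 4Q/(πD²) = 4·0.0129/(π·0.0731²) = 3.074 m/s
Re = VD/ν = 3.074·0.0731/1.50×10^-6 = 1.50×10^5 → turbulent
ε/D = 0.29/73.1 = 0.00397
Swamee-Jain: f = 0.02929
h_f = f(L/D)V²/(2g) = 0.02929·(2110/0.0731)·3.074²/(2·9.81) = 407.1 m

h_f ≈ 407 m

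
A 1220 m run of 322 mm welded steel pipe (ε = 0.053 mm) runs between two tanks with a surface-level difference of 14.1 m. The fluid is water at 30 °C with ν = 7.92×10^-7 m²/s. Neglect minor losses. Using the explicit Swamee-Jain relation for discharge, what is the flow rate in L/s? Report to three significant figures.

Q ≈ 184 L/s

Swamee-Jain (Type II): Q = -0.965·√(gD⁵h_f/L)·ln[ε/(3.7D) + √(3.17ν²L/(gD³h_f))]
√(gD⁵h_f/L) = √(9.81·0.322⁵·14.1/1220) = 0.01981
ε/(3.7D) = 4.45×10^-5; √(3.17ν²L/(gD³h_f)) = 2.29×10^-5
Q = -0.965·0.01981·ln(6.741×10^-5) = 0.1836 m³/s
Check: V = 2.25 m/s, Re = 9.17×10^5, f = 0.01445, h_f = 14.2 m ≈ 14.1 m ✓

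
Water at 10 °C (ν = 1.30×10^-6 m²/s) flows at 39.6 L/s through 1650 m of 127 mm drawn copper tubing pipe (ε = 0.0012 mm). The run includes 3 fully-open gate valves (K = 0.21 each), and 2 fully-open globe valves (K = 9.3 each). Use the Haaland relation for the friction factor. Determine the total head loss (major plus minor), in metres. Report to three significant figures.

H_L ≈ 103 m

V = 4Q/(πD²) = 3.126 m/s; V²/2g = 0.4981 m
Re = 3.05×10^5, ε/D = 9.45×10^-6 → f = 0.01437 (Haaland)
Major: h_f = f(L/D)·V²/2g = 0.01437·12992·0.4981 = 93.00 m
Minor: ΣK = 19.2; h_m = ΣK·V²/2g = 9.578 m
Total H_L = 93.00 + 9.578 = 102.6 m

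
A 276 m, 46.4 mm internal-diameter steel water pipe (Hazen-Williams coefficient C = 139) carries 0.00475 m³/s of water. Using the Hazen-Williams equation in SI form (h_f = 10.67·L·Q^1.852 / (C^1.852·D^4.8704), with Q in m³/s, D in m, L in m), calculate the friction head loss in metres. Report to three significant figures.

h_f = 10.67·276·0.00475^1.852 / (139^1.852·0.0464^4.8704) = 49.21 m

h_f ≈ 49.2 m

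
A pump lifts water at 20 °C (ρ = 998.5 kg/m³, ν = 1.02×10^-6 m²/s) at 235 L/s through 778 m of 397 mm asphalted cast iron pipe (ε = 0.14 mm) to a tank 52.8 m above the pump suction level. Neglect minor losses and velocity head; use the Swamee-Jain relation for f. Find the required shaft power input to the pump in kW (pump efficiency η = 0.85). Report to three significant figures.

V = 4Q/(πD²) = 1.898 m/s; Re = 7.39×10^5; ε/D = 3.53×10^-4; f = 0.01642
h_f = f(L/D)V²/2g = 5.911 m
Total head H = z + h_f = 52.8 + 5.911 = 58.71 m
P_hyd = ρgQH = 998.5·9.81·0.235·58.71 = 135.1 kW
P_shaft = P_hyd/η = 135.1/0.85 = 159.0 kW

P_shaft ≈ 159 kW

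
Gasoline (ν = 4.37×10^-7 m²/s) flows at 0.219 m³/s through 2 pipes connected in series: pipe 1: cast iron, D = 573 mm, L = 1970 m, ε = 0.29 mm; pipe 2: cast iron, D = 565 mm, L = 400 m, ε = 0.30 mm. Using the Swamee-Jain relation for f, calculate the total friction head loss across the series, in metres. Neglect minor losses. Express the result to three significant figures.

H ≈ 2.67 m

Pipe 1: V = 0.8493 m/s, Re = 1.11×10^6, ε/D = 5.06×10^-4, f = 0.01729, h_1 = f(L/D)V²/2g = 2.185 m
Pipe 2: V = 0.8735 m/s, Re = 1.13×10^6, ε/D = 5.31×10^-4, f = 0.01745, h_2 = f(L/D)V²/2g = 0.4804 m
Series → Q common, losses add: H = Σh = 2.665 m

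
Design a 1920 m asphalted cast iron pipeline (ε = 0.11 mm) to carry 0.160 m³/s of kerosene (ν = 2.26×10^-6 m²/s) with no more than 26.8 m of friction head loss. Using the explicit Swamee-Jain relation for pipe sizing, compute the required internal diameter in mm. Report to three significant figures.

Swamee-Jain (Type III): D = 0.66·[ε^1.25·(LQ²/(gh_f))^4.75 + ν·Q^9.4·(L/(gh_f))^5.2]^0.04
LQ²/(gh_f) = 0.1870; L/(gh_f) = 7.303
Term 1 = ε^1.25·(…)^4.75 = 3.91×10^-9; Term 2 = ν·Q^9.4·(…)^5.2 = 2.31×10^-9
D = 0.66·(3.91×10^-9 + 2.31×10^-9)^0.04 = 0.3100 m = 310 mm
Check: V = 2.12 m/s, Re = 2.91×10^5, f = 0.01748, h_f = 24.8 m ≈ 26.8 m ✓

D ≈ 310 mm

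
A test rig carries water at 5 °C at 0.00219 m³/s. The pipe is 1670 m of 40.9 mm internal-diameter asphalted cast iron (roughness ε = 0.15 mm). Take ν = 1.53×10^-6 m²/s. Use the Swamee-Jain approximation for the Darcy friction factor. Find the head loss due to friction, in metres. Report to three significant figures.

h_f ≈ 176 m

V = 4Q/(πD²) = 4·0.00219/(π·0.0409²) = 1.667 m/s
Re = VD/ν = 1.667·0.0409/1.53×10^-6 = 4.46×10^4 → turbulent
ε/D = 0.15/40.9 = 0.00367
Swamee-Jain: f = 0.03047
h_f = f(L/D)V²/(2g) = 0.03047·(1670/0.0409)·1.667²/(2·9.81) = 176.2 m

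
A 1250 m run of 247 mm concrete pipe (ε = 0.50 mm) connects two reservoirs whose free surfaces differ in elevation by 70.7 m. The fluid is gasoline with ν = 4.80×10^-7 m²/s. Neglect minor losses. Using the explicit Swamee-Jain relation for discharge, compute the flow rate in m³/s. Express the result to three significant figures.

Q ≈ 0.163 m³/s

Swamee-Jain (Type II): Q = -0.965·√(gD⁵h_f/L)·ln[ε/(3.7D) + √(3.17ν²L/(gD³h_f))]
√(gD⁵h_f/L) = √(9.81·0.247⁵·70.7/1250) = 0.02259
ε/(3.7D) = 5.47×10^-4; √(3.17ν²L/(gD³h_f)) = 9.35×10^-6
Q = -0.965·0.02259·ln(5.565×10^-4) = 0.1633 m³/s
Check: V = 3.41 m/s, Re = 1.75×10^6, f = 0.02365, h_f = 70.9 m ≈ 70.7 m ✓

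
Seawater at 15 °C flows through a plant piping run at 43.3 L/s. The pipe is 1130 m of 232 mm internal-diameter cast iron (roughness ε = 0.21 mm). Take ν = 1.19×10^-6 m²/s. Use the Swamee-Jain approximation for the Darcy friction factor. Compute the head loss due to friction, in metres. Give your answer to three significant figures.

h_f ≈ 5.42 m

V = 4Q/(πD²) = 4·0.0433/(π·0.232²) = 1.024 m/s
Re = VD/ν = 1.024·0.232/1.19×10^-6 = 2.00×10^5 → turbulent
ε/D = 0.21/232 = 9.05×10^-4
Swamee-Jain: f = 0.02081
h_f = f(L/D)V²/(2g) = 0.02081·(1130/0.232)·1.024²/(2·9.81) = 5.421 m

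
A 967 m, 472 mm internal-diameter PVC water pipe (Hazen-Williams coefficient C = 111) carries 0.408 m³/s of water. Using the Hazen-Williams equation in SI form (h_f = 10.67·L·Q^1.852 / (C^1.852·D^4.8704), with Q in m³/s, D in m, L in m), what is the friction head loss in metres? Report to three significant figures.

h_f = 10.67·967·0.408^1.852 / (111^1.852·0.472^4.8704) = 12.38 m

h_f ≈ 12.4 m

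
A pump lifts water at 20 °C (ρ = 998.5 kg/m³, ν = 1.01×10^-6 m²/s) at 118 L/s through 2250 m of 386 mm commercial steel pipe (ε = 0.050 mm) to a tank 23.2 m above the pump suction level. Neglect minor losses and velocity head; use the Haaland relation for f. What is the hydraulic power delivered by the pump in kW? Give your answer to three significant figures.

P_hyd ≈ 32.1 kW

V = 4Q/(πD²) = 1.008 m/s; Re = 3.85×10^5; ε/D = 1.30×10^-4; f = 0.01501
h_f = f(L/D)V²/2g = 4.535 m
Total head H = z + h_f = 23.2 + 4.535 = 27.74 m
P_hyd = ρgQH = 998.5·9.81·0.118·27.74 = 32.06 kW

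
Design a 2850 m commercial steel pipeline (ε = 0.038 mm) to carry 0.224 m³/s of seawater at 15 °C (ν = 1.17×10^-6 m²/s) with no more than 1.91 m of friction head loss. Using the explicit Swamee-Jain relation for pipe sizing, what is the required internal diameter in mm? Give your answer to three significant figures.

Swamee-Jain (Type III): D = 0.66·[ε^1.25·(LQ²/(gh_f))^4.75 + ν·Q^9.4·(L/(gh_f))^5.2]^0.04
LQ²/(gh_f) = 7.632; L/(gh_f) = 152.1
Term 1 = ε^1.25·(…)^4.75 = 0.0465; Term 2 = ν·Q^9.4·(…)^5.2 = 0.203
D = 0.66·(0.0465 + 0.203)^0.04 = 0.6244 m = 624 mm
Check: V = 0.732 m/s, Re = 3.90×10^5, f = 0.01447, h_f = 1.80 m ≈ 1.91 m ✓

D ≈ 624 mm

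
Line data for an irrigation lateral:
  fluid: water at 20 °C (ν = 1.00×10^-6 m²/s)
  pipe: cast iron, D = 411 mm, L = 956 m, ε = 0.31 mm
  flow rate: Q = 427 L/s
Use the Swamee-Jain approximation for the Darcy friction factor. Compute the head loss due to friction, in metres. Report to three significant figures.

h_f ≈ 23.0 m

V = 4Q/(πD²) = 4·0.427/(π·0.411²) = 3.219 m/s
Re = VD/ν = 3.219·0.411/1.00×10^-6 = 1.32×10^6 → turbulent
ε/D = 0.31/411 = 7.54×10^-4
Swamee-Jain: f = 0.01872
h_f = f(L/D)V²/(2g) = 0.01872·(956/0.411)·3.219²/(2·9.81) = 22.99 m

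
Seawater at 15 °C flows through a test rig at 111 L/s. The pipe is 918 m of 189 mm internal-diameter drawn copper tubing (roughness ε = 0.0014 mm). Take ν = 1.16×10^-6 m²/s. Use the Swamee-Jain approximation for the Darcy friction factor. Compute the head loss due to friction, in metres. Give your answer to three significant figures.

V = 4Q/(πD²) = 4·0.111/(π·0.189²) = 3.956 m/s
Re = VD/ν = 3.956·0.189/1.16×10^-6 = 6.45×10^5 → turbulent
ε/D = 0.0014/189 = 7.41×10^-6
Swamee-Jain: f = 0.01266
h_f = f(L/D)V²/(2g) = 0.01266·(918/0.189)·3.956²/(2·9.81) = 49.04 m

h_f ≈ 49.0 m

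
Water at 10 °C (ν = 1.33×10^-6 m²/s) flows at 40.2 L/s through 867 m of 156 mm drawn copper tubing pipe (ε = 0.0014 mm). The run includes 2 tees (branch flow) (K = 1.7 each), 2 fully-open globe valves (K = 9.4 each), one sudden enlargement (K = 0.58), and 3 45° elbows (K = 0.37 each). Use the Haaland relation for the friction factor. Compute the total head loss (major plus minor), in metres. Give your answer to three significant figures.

H_L ≈ 24.1 m

V = 4Q/(πD²) = 2.103 m/s; V²/2g = 0.2255 m
Re = 2.47×10^5, ε/D = 8.97×10^-6 → f = 0.01495 (Haaland)
Major: h_f = f(L/D)·V²/2g = 0.01495·5558·0.2255 = 18.73 m
Minor: ΣK = 23.9; h_m = ΣK·V²/2g = 5.386 m
Total H_L = 18.73 + 5.386 = 24.11 m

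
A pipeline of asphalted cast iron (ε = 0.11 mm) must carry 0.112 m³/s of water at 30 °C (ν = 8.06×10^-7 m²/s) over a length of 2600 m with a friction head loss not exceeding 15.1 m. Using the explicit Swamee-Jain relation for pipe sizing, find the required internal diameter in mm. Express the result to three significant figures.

Swamee-Jain (Type III): D = 0.66·[ε^1.25·(LQ²/(gh_f))^4.75 + ν·Q^9.4·(L/(gh_f))^5.2]^0.04
LQ²/(gh_f) = 0.2202; L/(gh_f) = 17.55
Term 1 = ε^1.25·(…)^4.75 = 8.51×10^-9; Term 2 = ν·Q^9.4·(…)^5.2 = 2.75×10^-9
D = 0.66·(8.51×10^-9 + 2.75×10^-9)^0.04 = 0.3174 m = 317 mm
Check: V = 1.42 m/s, Re = 5.57×10^5, f = 0.01662, h_f = 13.9 m ≈ 15.1 m ✓

D ≈ 317 mm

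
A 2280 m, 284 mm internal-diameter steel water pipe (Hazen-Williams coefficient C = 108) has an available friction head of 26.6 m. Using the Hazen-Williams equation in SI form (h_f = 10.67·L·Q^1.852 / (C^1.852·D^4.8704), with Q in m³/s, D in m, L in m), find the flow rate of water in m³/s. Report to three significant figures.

Rearranging: Q = [h_f·C^1.852·D^4.8704 / (10.67·L)]^(1/1.852)
Q = [26.6·108^1.852·0.284^4.8704 / (10.67·2280)]^0.540 = 0.09927 m³/s

Q ≈ 0.0993 m³/s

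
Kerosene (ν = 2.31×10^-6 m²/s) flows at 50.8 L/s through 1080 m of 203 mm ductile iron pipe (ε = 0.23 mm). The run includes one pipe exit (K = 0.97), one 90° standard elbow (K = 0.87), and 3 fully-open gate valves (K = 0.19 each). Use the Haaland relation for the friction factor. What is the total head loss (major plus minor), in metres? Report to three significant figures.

H_L ≈ 14.9 m

V = 4Q/(πD²) = 1.570 m/s; V²/2g = 0.1256 m
Re = 1.38×10^5, ε/D = 0.00113 → f = 0.02189 (Haaland)
Major: h_f = f(L/D)·V²/2g = 0.02189·5320·0.1256 = 14.62 m
Minor: ΣK = 2.41; h_m = ΣK·V²/2g = 0.3026 m
Total H_L = 14.62 + 0.3026 = 14.92 m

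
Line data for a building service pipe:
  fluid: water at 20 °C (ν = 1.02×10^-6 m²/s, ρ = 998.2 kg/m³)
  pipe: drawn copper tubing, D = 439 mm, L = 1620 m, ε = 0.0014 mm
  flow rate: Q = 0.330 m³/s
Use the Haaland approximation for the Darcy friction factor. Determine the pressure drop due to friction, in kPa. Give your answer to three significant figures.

Δp ≈ 103 kPa

V = 4Q/(πD²) = 4·0.330/(π·0.439²) = 2.180 m/s
Re = VD/ν = 2.180·0.439/1.02×10^-6 = 9.38×10^5 → turbulent
ε/D = 0.0014/439 = 3.19×10^-6
Haaland: f = 0.01176
h_f = f(L/D)V²/(2g) = 0.01176·(1620/0.439)·2.180²/(2·9.81) = 10.51 m
Δp = ρg·h_f = 998.2·9.81·10.51 = 103.0 kPa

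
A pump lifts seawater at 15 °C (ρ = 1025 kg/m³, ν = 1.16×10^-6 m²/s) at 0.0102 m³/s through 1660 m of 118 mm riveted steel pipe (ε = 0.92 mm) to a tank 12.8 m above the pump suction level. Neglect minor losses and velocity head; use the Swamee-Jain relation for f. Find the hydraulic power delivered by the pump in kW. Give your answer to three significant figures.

P_hyd ≈ 3.61 kW

V = 4Q/(πD²) = 0.9327 m/s; Re = 9.49×10^4; ε/D = 0.00780; f = 0.03590
h_f = f(L/D)V²/2g = 22.40 m
Total head H = z + h_f = 12.8 + 22.40 = 35.20 m
P_hyd = ρgQH = 1025·9.81·0.0102·35.20 = 3.610 kW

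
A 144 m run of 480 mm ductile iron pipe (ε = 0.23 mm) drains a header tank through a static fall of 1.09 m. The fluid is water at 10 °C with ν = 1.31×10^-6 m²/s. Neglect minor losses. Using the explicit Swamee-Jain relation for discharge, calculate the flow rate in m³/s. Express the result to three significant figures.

Swamee-Jain (Type II): Q = -0.965·√(gD⁵h_f/L)·ln[ε/(3.7D) + √(3.17ν²L/(gD³h_f))]
√(gD⁵h_f/L) = √(9.81·0.480⁵·1.09/144) = 0.04350
ε/(3.7D) = 1.30×10^-4; √(3.17ν²L/(gD³h_f)) = 2.57×10^-5
Q = -0.965·0.04350·ln(1.552×10^-4) = 0.3681 m³/s
Check: V = 2.03 m/s, Re = 7.45×10^5, f = 0.01733, h_f = 1.10 m ≈ 1.09 m ✓

Q ≈ 0.368 m³/s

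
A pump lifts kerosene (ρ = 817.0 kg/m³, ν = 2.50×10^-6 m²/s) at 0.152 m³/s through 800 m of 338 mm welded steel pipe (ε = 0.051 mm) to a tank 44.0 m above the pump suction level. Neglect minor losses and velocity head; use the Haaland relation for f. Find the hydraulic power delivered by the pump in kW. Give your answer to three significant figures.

V = 4Q/(πD²) = 1.694 m/s; Re = 2.29×10^5; ε/D = 1.51×10^-4; f = 0.01623
h_f = f(L/D)V²/2g = 5.618 m
Total head H = z + h_f = 44.0 + 5.618 = 49.62 m
P_hyd = ρgQH = 817.0·9.81·0.152·49.62 = 60.45 kW

P_hyd ≈ 60.4 kW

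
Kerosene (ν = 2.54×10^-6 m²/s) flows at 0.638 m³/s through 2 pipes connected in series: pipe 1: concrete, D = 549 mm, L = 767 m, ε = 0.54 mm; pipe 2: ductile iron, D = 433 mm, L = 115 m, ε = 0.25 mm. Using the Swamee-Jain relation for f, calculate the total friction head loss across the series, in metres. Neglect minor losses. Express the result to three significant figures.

Pipe 1: V = 2.695 m/s, Re = 5.83×10^5, ε/D = 9.84×10^-4, f = 0.02019, h_1 = f(L/D)V²/2g = 10.44 m
Pipe 2: V = 4.333 m/s, Re = 7.39×10^5, ε/D = 5.77×10^-4, f = 0.01797, h_2 = f(L/D)V²/2g = 4.565 m
Series → Q common, losses add: H = Σh = 15.01 m

H ≈ 15.0 m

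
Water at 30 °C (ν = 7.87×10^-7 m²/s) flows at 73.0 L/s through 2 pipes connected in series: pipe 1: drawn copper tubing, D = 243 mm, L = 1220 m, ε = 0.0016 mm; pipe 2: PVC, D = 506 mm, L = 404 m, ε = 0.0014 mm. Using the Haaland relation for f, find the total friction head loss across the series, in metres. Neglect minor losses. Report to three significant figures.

Pipe 1: V = 1.574 m/s, Re = 4.86×10^5, ε/D = 6.58×10^-6, f = 0.01320, h_1 = f(L/D)V²/2g = 8.370 m
Pipe 2: V = 0.3630 m/s, Re = 2.33×10^5, ε/D = 2.77×10^-6, f = 0.01506, h_2 = f(L/D)V²/2g = 0.08077 m
Series → Q common, losses add: H = Σh = 8.450 m

H ≈ 8.45 m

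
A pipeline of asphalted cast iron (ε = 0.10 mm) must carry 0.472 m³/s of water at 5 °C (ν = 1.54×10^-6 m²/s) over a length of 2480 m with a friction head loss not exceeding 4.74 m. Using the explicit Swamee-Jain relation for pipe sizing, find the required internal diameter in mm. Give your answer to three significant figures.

D ≈ 685 mm

Swamee-Jain (Type III): D = 0.66·[ε^1.25·(LQ²/(gh_f))^4.75 + ν·Q^9.4·(L/(gh_f))^5.2]^0.04
LQ²/(gh_f) = 11.88; L/(gh_f) = 53.33
Term 1 = ε^1.25·(…)^4.75 = 1.28; Term 2 = ν·Q^9.4·(…)^5.2 = 1.27
D = 0.66·(1.28 + 1.27)^0.04 = 0.6851 m = 685 mm
Check: V = 1.28 m/s, Re = 5.70×10^5, f = 0.01479, h_f = 4.47 m ≈ 4.74 m ✓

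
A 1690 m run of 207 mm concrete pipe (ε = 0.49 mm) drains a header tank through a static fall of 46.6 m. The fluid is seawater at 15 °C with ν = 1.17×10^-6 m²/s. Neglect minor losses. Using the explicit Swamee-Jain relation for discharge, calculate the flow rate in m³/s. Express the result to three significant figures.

Swamee-Jain (Type II): Q = -0.965·√(gD⁵h_f/L)·ln[ε/(3.7D) + √(3.17ν²L/(gD³h_f))]
√(gD⁵h_f/L) = √(9.81·0.207⁵·46.6/1690) = 0.01014
ε/(3.7D) = 6.40×10^-4; √(3.17ν²L/(gD³h_f)) = 4.25×10^-5
Q = -0.965·0.01014·ln(6.823×10^-4) = 0.07133 m³/s
Check: V = 2.12 m/s, Re = 3.75×10^5, f = 0.02507, h_f = 46.9 m ≈ 46.6 m ✓

Q ≈ 0.0713 m³/s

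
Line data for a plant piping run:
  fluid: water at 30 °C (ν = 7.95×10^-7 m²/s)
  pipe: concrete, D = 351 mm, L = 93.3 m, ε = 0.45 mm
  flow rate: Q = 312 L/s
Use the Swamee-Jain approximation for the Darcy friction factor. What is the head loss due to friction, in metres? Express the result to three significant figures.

V = 4Q/(πD²) = 4·0.312/(π·0.351²) = 3.224 m/s
Re = VD/ν = 3.224·0.351/7.95×10^-7 = 1.42×10^6 → turbulent
ε/D = 0.45/351 = 0.00128
Swamee-Jain: f = 0.02113
h_f = f(L/D)V²/(2g) = 0.02113·(93.3/0.351)·3.224²/(2·9.81) = 2.976 m

h_f ≈ 2.98 m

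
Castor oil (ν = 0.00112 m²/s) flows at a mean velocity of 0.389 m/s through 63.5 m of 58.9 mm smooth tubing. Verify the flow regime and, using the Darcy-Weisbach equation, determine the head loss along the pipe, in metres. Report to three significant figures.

h_f ≈ 26.0 m

Re = VD/ν = 0.389·0.05890/0.00112 = 20.5 → laminar (Re < 2300)
f = 64/Re = 3.128
h_f = f(L/D)V²/(2g) = 3.128·(63.5/0.05890)·0.389²/(2·9.81) = 26.01 m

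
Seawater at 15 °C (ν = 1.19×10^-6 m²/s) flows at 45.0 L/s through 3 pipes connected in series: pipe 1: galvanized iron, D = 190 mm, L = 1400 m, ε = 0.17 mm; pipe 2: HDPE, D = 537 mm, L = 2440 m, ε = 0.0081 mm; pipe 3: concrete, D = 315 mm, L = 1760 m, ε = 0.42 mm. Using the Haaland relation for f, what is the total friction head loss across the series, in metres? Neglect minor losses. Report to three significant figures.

Pipe 1: V = 1.587 m/s, Re = 2.53×10^5, ε/D = 8.95×10^-4, f = 0.02022, h_1 = f(L/D)V²/2g = 19.13 m
Pipe 2: V = 0.1987 m/s, Re = 8.97×10^4, ε/D = 1.51×10^-5, f = 0.01829, h_2 = f(L/D)V²/2g = 0.1672 m
Pipe 3: V = 0.5774 m/s, Re = 1.53×10^5, ε/D = 0.00133, f = 0.02245, h_3 = f(L/D)V²/2g = 2.131 m
Series → Q common, losses add: H = Σh = 21.43 m

H ≈ 21.4 m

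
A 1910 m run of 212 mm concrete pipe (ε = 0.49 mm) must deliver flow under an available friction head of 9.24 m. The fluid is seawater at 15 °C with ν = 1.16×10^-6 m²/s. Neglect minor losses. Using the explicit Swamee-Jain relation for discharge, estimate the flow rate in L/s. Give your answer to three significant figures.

Q ≈ 31.5 L/s

Swamee-Jain (Type II): Q = -0.965·√(gD⁵h_f/L)·ln[ε/(3.7D) + √(3.17ν²L/(gD³h_f))]
√(gD⁵h_f/L) = √(9.81·0.212⁵·9.24/1910) = 0.004508
ε/(3.7D) = 6.25×10^-4; √(3.17ν²L/(gD³h_f)) = 9.71×10^-5
Q = -0.965·0.004508·ln(7.218×10^-4) = 0.03147 m³/s
Check: V = 0.892 m/s, Re = 1.63×10^5, f = 0.02552, h_f = 9.31 m ≈ 9.24 m ✓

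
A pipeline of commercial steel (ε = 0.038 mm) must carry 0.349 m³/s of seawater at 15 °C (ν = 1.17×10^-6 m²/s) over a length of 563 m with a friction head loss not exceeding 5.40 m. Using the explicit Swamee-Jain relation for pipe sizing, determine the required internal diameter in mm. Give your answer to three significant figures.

Swamee-Jain (Type III): D = 0.66·[ε^1.25·(LQ²/(gh_f))^4.75 + ν·Q^9.4·(L/(gh_f))^5.2]^0.04
LQ²/(gh_f) = 1.294; L/(gh_f) = 10.63
Term 1 = ε^1.25·(…)^4.75 = 1.02×10^-5; Term 2 = ν·Q^9.4·(…)^5.2 = 1.28×10^-5
D = 0.66·(1.02×10^-5 + 1.28×10^-5)^0.04 = 0.4305 m = 431 mm
Check: V = 2.40 m/s, Re = 8.82×10^5, f = 0.01348, h_f = 5.16 m ≈ 5.40 m ✓

D ≈ 431 mm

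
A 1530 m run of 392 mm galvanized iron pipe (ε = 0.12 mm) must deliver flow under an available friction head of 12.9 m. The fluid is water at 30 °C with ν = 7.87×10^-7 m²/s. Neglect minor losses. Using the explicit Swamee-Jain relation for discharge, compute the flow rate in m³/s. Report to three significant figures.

Q ≈ 0.245 m³/s

Swamee-Jain (Type II): Q = -0.965·√(gD⁵h_f/L)·ln[ε/(3.7D) + √(3.17ν²L/(gD³h_f))]
√(gD⁵h_f/L) = √(9.81·0.392⁵·12.9/1530) = 0.02767
ε/(3.7D) = 8.27×10^-5; √(3.17ν²L/(gD³h_f)) = 1.99×10^-5
Q = -0.965·0.02767·ln(1.026×10^-4) = 0.2452 m³/s
Check: V = 2.03 m/s, Re = 1.01×10^6, f = 0.01580, h_f = 13.0 m ≈ 12.9 m ✓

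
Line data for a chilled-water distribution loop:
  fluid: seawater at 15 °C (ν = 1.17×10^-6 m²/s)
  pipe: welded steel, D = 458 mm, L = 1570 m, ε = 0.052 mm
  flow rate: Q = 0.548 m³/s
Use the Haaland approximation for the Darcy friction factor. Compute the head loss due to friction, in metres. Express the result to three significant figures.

V = 4Q/(πD²) = 4·0.548/(π·0.458²) = 3.326 m/s
Re = VD/ν = 3.326·0.458/1.17×10^-6 = 1.30×10^6 → turbulent
ε/D = 0.052/458 = 1.14×10^-4
Haaland: f = 0.01328
h_f = f(L/D)V²/(2g) = 0.01328·(1570/0.458)·3.326²/(2·9.81) = 25.67 m

h_f ≈ 25.7 m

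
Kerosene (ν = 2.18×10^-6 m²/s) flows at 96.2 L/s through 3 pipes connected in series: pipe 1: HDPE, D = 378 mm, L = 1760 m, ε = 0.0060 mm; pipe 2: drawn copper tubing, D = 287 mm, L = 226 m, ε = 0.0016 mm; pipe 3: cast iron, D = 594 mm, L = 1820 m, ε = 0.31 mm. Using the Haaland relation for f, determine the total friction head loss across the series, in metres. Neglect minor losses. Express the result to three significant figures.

H ≈ 4.65 m

Pipe 1: V = 0.8572 m/s, Re = 1.49×10^5, ε/D = 1.59×10^-5, f = 0.01651, h_1 = f(L/D)V²/2g = 2.880 m
Pipe 2: V = 1.487 m/s, Re = 1.96×10^5, ε/D = 5.57×10^-6, f = 0.01560, h_2 = f(L/D)V²/2g = 1.384 m
Pipe 3: V = 0.3471 m/s, Re = 9.46×10^4, ε/D = 5.22×10^-4, f = 0.02030, h_3 = f(L/D)V²/2g = 0.3821 m
Series → Q common, losses add: H = Σh = 4.646 m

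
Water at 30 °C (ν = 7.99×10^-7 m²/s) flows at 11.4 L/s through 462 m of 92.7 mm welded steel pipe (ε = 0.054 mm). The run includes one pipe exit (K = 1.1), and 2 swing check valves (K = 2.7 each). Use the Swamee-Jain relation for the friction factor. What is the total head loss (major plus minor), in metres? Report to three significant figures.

H_L ≈ 15.0 m

V = 4Q/(πD²) = 1.689 m/s; V²/2g = 0.1454 m
Re = 1.96×10^5, ε/D = 5.83×10^-4 → f = 0.01939 (Swamee-Jain)
Major: h_f = f(L/D)·V²/2g = 0.01939·4984·0.1454 = 14.05 m
Minor: ΣK = 6.50; h_m = ΣK·V²/2g = 0.9452 m
Total H_L = 14.05 + 0.9452 = 15.00 m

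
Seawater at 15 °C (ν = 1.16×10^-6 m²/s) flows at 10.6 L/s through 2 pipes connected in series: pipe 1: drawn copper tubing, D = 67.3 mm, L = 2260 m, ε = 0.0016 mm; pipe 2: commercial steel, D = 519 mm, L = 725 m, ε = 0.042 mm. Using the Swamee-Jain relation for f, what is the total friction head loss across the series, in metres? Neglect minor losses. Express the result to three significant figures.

H ≈ 246 m

Pipe 1: V = 2.980 m/s, Re = 1.73×10^5, ε/D = 2.38×10^-5, f = 0.01618, h_1 = f(L/D)V²/2g = 245.9 m
Pipe 2: V = 0.05011 m/s, Re = 2.24×10^4, ε/D = 8.09×10^-5, f = 0.02530, h_2 = f(L/D)V²/2g = 0.004523 m
Series → Q common, losses add: H = Σh = 245.9 m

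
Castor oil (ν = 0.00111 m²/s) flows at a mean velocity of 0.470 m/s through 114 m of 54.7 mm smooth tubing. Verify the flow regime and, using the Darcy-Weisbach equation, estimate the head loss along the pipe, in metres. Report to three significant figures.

h_f ≈ 64.8 m

Re = VD/ν = 0.470·0.05470/0.00111 = 23.2 → laminar (Re < 2300)
f = 64/Re = 2.763
h_f = f(L/D)V²/(2g) = 2.763·(114/0.05470)·0.470²/(2·9.81) = 64.84 m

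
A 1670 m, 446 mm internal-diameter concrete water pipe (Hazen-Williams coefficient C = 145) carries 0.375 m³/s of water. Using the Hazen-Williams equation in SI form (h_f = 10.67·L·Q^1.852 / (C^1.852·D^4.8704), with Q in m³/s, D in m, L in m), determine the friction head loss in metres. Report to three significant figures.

h_f ≈ 14.7 m

h_f = 10.67·1670·0.375^1.852 / (145^1.852·0.446^4.8704) = 14.69 m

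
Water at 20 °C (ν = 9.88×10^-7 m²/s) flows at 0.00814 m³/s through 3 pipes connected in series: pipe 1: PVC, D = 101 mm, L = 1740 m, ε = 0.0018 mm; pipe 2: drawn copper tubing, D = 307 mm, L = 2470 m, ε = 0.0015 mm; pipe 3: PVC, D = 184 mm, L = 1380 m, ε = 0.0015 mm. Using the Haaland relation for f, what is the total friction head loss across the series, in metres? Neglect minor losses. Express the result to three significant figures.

Pipe 1: V = 1.016 m/s, Re = 1.04×10^5, ε/D = 1.78×10^-5, f = 0.01775, h_1 = f(L/D)V²/2g = 16.09 m
Pipe 2: V = 0.1100 m/s, Re = 3.42×10^4, ε/D = 4.89×10^-6, f = 0.02262, h_2 = f(L/D)V²/2g = 0.1122 m
Pipe 3: V = 0.3061 m/s, Re = 5.70×10^4, ε/D = 8.15×10^-6, f = 0.02013, h_3 = f(L/D)V²/2g = 0.7213 m
Series → Q common, losses add: H = Σh = 16.93 m

H ≈ 16.9 m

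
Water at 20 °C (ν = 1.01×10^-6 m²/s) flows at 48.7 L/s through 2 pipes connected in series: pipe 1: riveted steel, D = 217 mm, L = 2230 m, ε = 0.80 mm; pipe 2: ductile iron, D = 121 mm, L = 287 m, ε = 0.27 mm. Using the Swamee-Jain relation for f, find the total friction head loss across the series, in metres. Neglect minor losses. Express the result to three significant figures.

H ≈ 79.0 m

Pipe 1: V = 1.317 m/s, Re = 2.83×10^5, ε/D = 0.00369, f = 0.02831, h_1 = f(L/D)V²/2g = 25.71 m
Pipe 2: V = 4.235 m/s, Re = 5.07×10^5, ε/D = 0.00223, f = 0.02456, h_2 = f(L/D)V²/2g = 53.26 m
Series → Q common, losses add: H = Σh = 78.97 m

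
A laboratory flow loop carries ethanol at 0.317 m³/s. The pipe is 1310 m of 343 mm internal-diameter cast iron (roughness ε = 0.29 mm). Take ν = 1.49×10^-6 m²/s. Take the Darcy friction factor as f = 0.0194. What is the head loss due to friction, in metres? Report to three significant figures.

V = 4Q/(πD²) = 4·0.317/(π·0.343²) = 3.431 m/s
h_f = f(L/D)V²/(2g) = 0.01940·(1310/0.343)·3.431²/(2·9.81) = 44.45 m

h_f ≈ 44.4 m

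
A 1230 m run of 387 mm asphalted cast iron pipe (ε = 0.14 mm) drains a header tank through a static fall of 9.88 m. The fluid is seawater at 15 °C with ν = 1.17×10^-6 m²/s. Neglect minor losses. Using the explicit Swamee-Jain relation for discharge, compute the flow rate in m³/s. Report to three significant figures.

Q ≈ 0.226 m³/s

Swamee-Jain (Type II): Q = -0.965·√(gD⁵h_f/L)·ln[ε/(3.7D) + √(3.17ν²L/(gD³h_f))]
√(gD⁵h_f/L) = √(9.81·0.387⁵·9.88/1230) = 0.02615
ε/(3.7D) = 9.78×10^-5; √(3.17ν²L/(gD³h_f)) = 3.08×10^-5
Q = -0.965·0.02615·ln(1.286×10^-4) = 0.2261 m³/s
Check: V = 1.92 m/s, Re = 6.36×10^5, f = 0.01661, h_f = 9.94 m ≈ 9.88 m ✓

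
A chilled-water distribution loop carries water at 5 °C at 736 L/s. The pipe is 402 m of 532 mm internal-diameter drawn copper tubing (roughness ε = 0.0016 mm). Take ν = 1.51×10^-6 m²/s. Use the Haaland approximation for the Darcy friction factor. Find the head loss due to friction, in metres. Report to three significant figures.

V = 4Q/(πD²) = 4·0.736/(π·0.532²) = 3.311 m/s
Re = VD/ν = 3.311·0.532/1.51×10^-6 = 1.17×10^6 → turbulent
ε/D = 0.0016/532 = 3.01×10^-6
Haaland: f = 0.01135
h_f = f(L/D)V²/(2g) = 0.01135·(402/0.532)·3.311²/(2·9.81) = 4.791 m

h_f ≈ 4.79 m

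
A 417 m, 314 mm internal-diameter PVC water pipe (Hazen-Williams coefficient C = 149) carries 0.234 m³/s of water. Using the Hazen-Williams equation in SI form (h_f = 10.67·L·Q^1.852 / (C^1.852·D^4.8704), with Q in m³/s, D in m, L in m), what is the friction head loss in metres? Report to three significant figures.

h_f ≈ 8.04 m

h_f = 10.67·417·0.234^1.852 / (149^1.852·0.314^4.8704) = 8.045 m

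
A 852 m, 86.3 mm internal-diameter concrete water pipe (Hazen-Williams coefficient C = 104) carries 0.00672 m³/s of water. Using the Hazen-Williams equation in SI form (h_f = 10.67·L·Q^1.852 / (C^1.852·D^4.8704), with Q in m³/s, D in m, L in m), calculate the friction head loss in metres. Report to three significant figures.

h_f = 10.67·852·0.00672^1.852 / (104^1.852·0.0863^4.8704) = 24.07 m

h_f ≈ 24.1 m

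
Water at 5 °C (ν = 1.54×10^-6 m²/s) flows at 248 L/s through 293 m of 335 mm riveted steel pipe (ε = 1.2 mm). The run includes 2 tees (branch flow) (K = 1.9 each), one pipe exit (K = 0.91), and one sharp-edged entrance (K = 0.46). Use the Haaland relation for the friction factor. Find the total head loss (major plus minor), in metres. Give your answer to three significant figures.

H_L ≈ 11.9 m

V = 4Q/(πD²) = 2.814 m/s; V²/2g = 0.4035 m
Re = 6.12×10^5, ε/D = 0.00358 → f = 0.02775 (Haaland)
Major: h_f = f(L/D)·V²/2g = 0.02775·874.6·0.4035 = 9.794 m
Minor: ΣK = 5.17; h_m = ΣK·V²/2g = 2.086 m
Total H_L = 9.794 + 2.086 = 11.88 m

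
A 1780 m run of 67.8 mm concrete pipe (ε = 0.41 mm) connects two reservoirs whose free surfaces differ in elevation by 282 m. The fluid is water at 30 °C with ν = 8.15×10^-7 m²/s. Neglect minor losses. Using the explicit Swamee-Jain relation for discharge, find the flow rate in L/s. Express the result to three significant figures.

Q ≈ 9.18 L/s

Swamee-Jain (Type II): Q = -0.965·√(gD⁵h_f/L)·ln[ε/(3.7D) + √(3.17ν²L/(gD³h_f))]
√(gD⁵h_f/L) = √(9.81·0.0678⁵·282/1780) = 0.001492
ε/(3.7D) = 0.00163; √(3.17ν²L/(gD³h_f)) = 6.59×10^-5
Q = -0.965·0.001492·ln(0.001700) = 0.009183 m³/s
Check: V = 2.54 m/s, Re = 2.12×10^5, f = 0.03275, h_f = 284 m ≈ 282 m ✓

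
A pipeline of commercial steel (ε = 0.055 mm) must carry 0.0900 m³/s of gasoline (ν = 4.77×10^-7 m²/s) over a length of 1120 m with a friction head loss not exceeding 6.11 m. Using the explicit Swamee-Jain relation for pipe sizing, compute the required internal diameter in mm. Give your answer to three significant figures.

D ≈ 287 mm

Swamee-Jain (Type III): D = 0.66·[ε^1.25·(LQ²/(gh_f))^4.75 + ν·Q^9.4·(L/(gh_f))^5.2]^0.04
LQ²/(gh_f) = 0.1514; L/(gh_f) = 18.69
Term 1 = ε^1.25·(…)^4.75 = 6.03×10^-10; Term 2 = ν·Q^9.4·(…)^5.2 = 2.89×10^-10
D = 0.66·(6.03×10^-10 + 2.89×10^-10)^0.04 = 0.2868 m = 287 mm
Check: V = 1.39 m/s, Re = 8.38×10^5, f = 0.01484, h_f = 5.73 m ≈ 6.11 m ✓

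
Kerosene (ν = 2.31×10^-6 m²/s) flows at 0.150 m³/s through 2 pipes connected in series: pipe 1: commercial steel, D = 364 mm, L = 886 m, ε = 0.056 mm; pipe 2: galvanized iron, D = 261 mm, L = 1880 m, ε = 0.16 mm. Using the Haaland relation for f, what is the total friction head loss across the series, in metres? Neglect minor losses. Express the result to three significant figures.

H ≈ 58.0 m

Pipe 1: V = 1.441 m/s, Re = 2.27×10^5, ε/D = 1.54×10^-4, f = 0.01627, h_1 = f(L/D)V²/2g = 4.193 m
Pipe 2: V = 2.804 m/s, Re = 3.17×10^5, ε/D = 6.13×10^-4, f = 0.01864, h_2 = f(L/D)V²/2g = 53.80 m
Series → Q common, losses add: H = Σh = 58.00 m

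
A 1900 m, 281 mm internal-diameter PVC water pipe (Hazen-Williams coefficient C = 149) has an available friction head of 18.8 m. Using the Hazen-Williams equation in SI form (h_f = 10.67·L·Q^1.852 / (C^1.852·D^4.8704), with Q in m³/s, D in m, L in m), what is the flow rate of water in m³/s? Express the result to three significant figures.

Q ≈ 0.122 m³/s

Rearranging: Q = [h_f·C^1.852·D^4.8704 / (10.67·L)]^(1/1.852)
Q = [18.8·149^1.852·0.281^4.8704 / (10.67·1900)]^0.540 = 0.1219 m³/s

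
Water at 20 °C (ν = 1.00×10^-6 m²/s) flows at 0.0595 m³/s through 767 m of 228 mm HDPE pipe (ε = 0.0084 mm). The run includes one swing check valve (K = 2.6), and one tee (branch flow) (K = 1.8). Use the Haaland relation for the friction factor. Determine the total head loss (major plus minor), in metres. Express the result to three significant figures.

V = 4Q/(πD²) = 1.457 m/s; V²/2g = 0.1082 m
Re = 3.32×10^5, ε/D = 3.68×10^-5 → f = 0.01441 (Haaland)
Major: h_f = f(L/D)·V²/2g = 0.01441·3364·0.1082 = 5.248 m
Minor: ΣK = 4.40; h_m = ΣK·V²/2g = 0.4763 m
Total H_L = 5.248 + 0.4763 = 5.725 m

H_L ≈ 5.72 m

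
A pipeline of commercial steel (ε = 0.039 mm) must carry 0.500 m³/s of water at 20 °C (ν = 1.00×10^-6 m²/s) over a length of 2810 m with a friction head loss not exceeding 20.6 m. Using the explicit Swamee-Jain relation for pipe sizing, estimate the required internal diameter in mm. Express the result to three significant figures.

Swamee-Jain (Type III): D = 0.66·[ε^1.25·(LQ²/(gh_f))^4.75 + ν·Q^9.4·(L/(gh_f))^5.2]^0.04
LQ²/(gh_f) = 3.476; L/(gh_f) = 13.90
Term 1 = ε^1.25·(…)^4.75 = 0.00115; Term 2 = ν·Q^9.4·(…)^5.2 = 0.00130
D = 0.66·(0.00115 + 0.00130)^0.04 = 0.5189 m = 519 mm
Check: V = 2.36 m/s, Re = 1.23×10^6, f = 0.01288, h_f = 19.9 m ≈ 20.6 m ✓

D ≈ 519 mm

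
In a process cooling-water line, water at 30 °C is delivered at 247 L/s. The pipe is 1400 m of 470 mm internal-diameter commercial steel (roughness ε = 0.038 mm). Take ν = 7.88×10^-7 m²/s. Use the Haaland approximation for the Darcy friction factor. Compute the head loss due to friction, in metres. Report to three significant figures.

V = 4Q/(πD²) = 4·0.247/(π·0.470²) = 1.424 m/s
Re = VD/ν = 1.424·0.470/7.88×10^-7 = 8.49×10^5 → turbulent
ε/D = 0.038/470 = 8.09×10^-5
Haaland: f = 0.01324
h_f = f(L/D)V²/(2g) = 0.01324·(1400/0.470)·1.424²/(2·9.81) = 4.073 m

h_f ≈ 4.07 m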